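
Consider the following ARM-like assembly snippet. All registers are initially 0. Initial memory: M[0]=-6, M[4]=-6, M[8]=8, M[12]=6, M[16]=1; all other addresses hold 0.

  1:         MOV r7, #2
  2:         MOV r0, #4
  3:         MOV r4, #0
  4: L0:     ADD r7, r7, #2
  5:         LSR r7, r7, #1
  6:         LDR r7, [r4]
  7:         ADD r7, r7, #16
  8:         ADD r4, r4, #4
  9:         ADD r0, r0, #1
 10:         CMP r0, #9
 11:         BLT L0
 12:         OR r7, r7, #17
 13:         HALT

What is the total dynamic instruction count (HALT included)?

r7=2
r0=4
r4=0
r7=2+2=4
r7=4>>1=2
r7=M[0]=-6
r7=(-6)+16=10
r4=0+4=4
r0=4+1=5
CMP r0, #9  (cmp 5,9)
BLT L0: taken
r7=10+2=12
r7=12>>1=6
r7=M[4]=-6
r7=(-6)+16=10
r4=4+4=8
r0=5+1=6
CMP r0, #9  (cmp 6,9)
BLT L0: taken
r7=10+2=12
r7=12>>1=6
r7=M[8]=8
r7=8+16=24
r4=8+4=12
r0=6+1=7
CMP r0, #9  (cmp 7,9)
BLT L0: taken
r7=24+2=26
r7=26>>1=13
r7=M[12]=6
r7=6+16=22
r4=12+4=16
r0=7+1=8
CMP r0, #9  (cmp 8,9)
BLT L0: taken
r7=22+2=24
r7=24>>1=12
r7=M[16]=1
r7=1+16=17
r4=16+4=20
r0=8+1=9
CMP r0, #9  (cmp 9,9)
BLT L0: not taken
r7=17|17=17
halt.
Total executed instructions: 45.

45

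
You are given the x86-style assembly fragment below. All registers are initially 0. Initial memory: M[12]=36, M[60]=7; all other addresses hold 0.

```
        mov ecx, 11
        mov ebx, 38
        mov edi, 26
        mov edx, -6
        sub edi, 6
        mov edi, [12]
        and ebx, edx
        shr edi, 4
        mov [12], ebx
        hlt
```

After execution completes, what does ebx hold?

34

mov ecx, 11 → ecx=11
mov ebx, 38 → ebx=38
mov edi, 26 → edi=26
mov edx, -6 → edx=-6
sub edi, 6 → edi=26-6=20
mov edi, [12] → edi=M[12]=36
and ebx, edx → ebx=38&(-6)=34
shr edi, 4 → edi=36>>4=2
mov [12], ebx → M[12]=34
halt.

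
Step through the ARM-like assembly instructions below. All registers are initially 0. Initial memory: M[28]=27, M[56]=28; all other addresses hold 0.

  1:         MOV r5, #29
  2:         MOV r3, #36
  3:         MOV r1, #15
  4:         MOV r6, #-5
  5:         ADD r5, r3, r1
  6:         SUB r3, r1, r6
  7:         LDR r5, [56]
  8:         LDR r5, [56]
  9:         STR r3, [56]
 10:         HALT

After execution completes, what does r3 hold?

20

MOV r5, #29 → r5=29
MOV r3, #36 → r3=36
MOV r1, #15 → r1=15
MOV r6, #-5 → r6=-5
ADD r5, r3, r1 → r5=36+15=51
SUB r3, r1, r6 → r3=15-(-5)=20
LDR r5, [56] → r5=M[56]=28
LDR r5, [56] → r5=M[56]=28
STR r3, [56] → M[56]=20
halt.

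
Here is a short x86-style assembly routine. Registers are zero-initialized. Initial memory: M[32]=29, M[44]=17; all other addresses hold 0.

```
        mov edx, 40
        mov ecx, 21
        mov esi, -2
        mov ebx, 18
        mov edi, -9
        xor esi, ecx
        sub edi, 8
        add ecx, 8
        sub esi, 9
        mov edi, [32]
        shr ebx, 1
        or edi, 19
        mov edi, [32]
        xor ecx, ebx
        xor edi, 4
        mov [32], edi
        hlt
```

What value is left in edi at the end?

25

mov edx, 40 → edx=40
mov ecx, 21 → ecx=21
mov esi, -2 → esi=-2
mov ebx, 18 → ebx=18
mov edi, -9 → edi=-9
xor esi, ecx → esi=(-2)^21=-21
sub edi, 8 → edi=(-9)-8=-17
add ecx, 8 → ecx=21+8=29
sub esi, 9 → esi=(-21)-9=-30
mov edi, [32] → edi=M[32]=29
shr ebx, 1 → ebx=18>>1=9
or edi, 19 → edi=29|19=31
mov edi, [32] → edi=M[32]=29
xor ecx, ebx → ecx=29^9=20
xor edi, 4 → edi=29^4=25
mov [32], edi → M[32]=25
halt.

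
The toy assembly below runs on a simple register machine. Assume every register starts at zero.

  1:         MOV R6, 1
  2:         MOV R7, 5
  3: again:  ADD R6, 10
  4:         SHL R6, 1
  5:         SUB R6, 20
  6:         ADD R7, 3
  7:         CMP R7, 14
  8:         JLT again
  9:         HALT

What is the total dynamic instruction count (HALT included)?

MOV R6, 1 → R6=1
MOV R7, 5 → R7=5
ADD R6, 10 → R6=1+10=11
SHL R6, 1 → R6=11<<1=22
SUB R6, 20 → R6=22-20=2
ADD R7, 3 → R7=5+3=8
CMP R7, 14  (cmp 8,14)
JLT again: taken
ADD R6, 10 → R6=2+10=12
SHL R6, 1 → R6=12<<1=24
SUB R6, 20 → R6=24-20=4
ADD R7, 3 → R7=8+3=11
CMP R7, 14  (cmp 11,14)
JLT again: taken
ADD R6, 10 → R6=4+10=14
SHL R6, 1 → R6=14<<1=28
SUB R6, 20 → R6=28-20=8
ADD R7, 3 → R7=11+3=14
CMP R7, 14  (cmp 14,14)
JLT again: not taken
halt.
Total executed instructions: 21.

21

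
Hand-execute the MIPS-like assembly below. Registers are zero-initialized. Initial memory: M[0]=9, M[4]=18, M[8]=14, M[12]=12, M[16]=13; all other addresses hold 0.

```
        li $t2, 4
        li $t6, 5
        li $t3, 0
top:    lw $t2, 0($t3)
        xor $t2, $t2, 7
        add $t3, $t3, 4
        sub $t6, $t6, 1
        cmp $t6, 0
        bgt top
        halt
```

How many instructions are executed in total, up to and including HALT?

34

li $t2, 4 → $t2=4
li $t6, 5 → $t6=5
li $t3, 0 → $t3=0
lw $t2, 0($t3) → $t2=M[0]=9
xor $t2, $t2, 7 → $t2=9^7=14
add $t3, $t3, 4 → $t3=0+4=4
sub $t6, $t6, 1 → $t6=5-1=4
cmp $t6, 0  (cmp 4,0)
bgt top: taken
lw $t2, 0($t3) → $t2=M[4]=18
xor $t2, $t2, 7 → $t2=18^7=21
add $t3, $t3, 4 → $t3=4+4=8
sub $t6, $t6, 1 → $t6=4-1=3
cmp $t6, 0  (cmp 3,0)
bgt top: taken
lw $t2, 0($t3) → $t2=M[8]=14
xor $t2, $t2, 7 → $t2=14^7=9
add $t3, $t3, 4 → $t3=8+4=12
sub $t6, $t6, 1 → $t6=3-1=2
cmp $t6, 0  (cmp 2,0)
bgt top: taken
lw $t2, 0($t3) → $t2=M[12]=12
xor $t2, $t2, 7 → $t2=12^7=11
add $t3, $t3, 4 → $t3=12+4=16
sub $t6, $t6, 1 → $t6=2-1=1
cmp $t6, 0  (cmp 1,0)
bgt top: taken
lw $t2, 0($t3) → $t2=M[16]=13
xor $t2, $t2, 7 → $t2=13^7=10
add $t3, $t3, 4 → $t3=16+4=20
sub $t6, $t6, 1 → $t6=1-1=0
cmp $t6, 0  (cmp 0,0)
bgt top: not taken
halt.
Total executed instructions: 34.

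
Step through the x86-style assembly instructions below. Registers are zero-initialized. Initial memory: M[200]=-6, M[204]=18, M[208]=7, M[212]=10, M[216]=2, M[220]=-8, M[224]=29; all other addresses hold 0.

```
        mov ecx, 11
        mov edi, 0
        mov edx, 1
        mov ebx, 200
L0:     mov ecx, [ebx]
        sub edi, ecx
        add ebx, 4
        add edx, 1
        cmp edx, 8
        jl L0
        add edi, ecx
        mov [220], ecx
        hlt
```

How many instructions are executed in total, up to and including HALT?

49

mov ecx, 11 → ecx=11
mov edi, 0 → edi=0
mov edx, 1 → edx=1
mov ebx, 200 → ebx=200
mov ecx, [ebx] → ecx=M[200]=-6
sub edi, ecx → edi=0-(-6)=6
add ebx, 4 → ebx=200+4=204
add edx, 1 → edx=1+1=2
cmp edx, 8  (cmp 2,8)
jl L0: taken
mov ecx, [ebx] → ecx=M[204]=18
sub edi, ecx → edi=6-18=-12
add ebx, 4 → ebx=204+4=208
add edx, 1 → edx=2+1=3
cmp edx, 8  (cmp 3,8)
jl L0: taken
mov ecx, [ebx] → ecx=M[208]=7
sub edi, ecx → edi=(-12)-7=-19
add ebx, 4 → ebx=208+4=212
add edx, 1 → edx=3+1=4
cmp edx, 8  (cmp 4,8)
jl L0: taken
mov ecx, [ebx] → ecx=M[212]=10
sub edi, ecx → edi=(-19)-10=-29
add ebx, 4 → ebx=212+4=216
add edx, 1 → edx=4+1=5
cmp edx, 8  (cmp 5,8)
jl L0: taken
mov ecx, [ebx] → ecx=M[216]=2
sub edi, ecx → edi=(-29)-2=-31
add ebx, 4 → ebx=216+4=220
add edx, 1 → edx=5+1=6
cmp edx, 8  (cmp 6,8)
jl L0: taken
mov ecx, [ebx] → ecx=M[220]=-8
sub edi, ecx → edi=(-31)-(-8)=-23
add ebx, 4 → ebx=220+4=224
add edx, 1 → edx=6+1=7
cmp edx, 8  (cmp 7,8)
jl L0: taken
mov ecx, [ebx] → ecx=M[224]=29
sub edi, ecx → edi=(-23)-29=-52
add ebx, 4 → ebx=224+4=228
add edx, 1 → edx=7+1=8
cmp edx, 8  (cmp 8,8)
jl L0: not taken
add edi, ecx → edi=(-52)+29=-23
mov [220], ecx → M[220]=29
halt.
Total executed instructions: 49.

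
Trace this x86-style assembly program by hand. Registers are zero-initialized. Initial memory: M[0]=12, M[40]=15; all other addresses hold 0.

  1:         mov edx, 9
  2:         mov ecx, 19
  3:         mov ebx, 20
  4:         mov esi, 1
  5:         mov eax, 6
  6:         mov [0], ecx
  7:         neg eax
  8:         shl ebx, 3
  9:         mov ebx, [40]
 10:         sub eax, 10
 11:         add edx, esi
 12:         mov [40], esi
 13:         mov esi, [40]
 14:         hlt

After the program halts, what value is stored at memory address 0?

edx=9
ecx=19
ebx=20
esi=1
eax=6
mov [0], ecx → M[0]=19
eax=-(6)=-6
ebx=20<<3=160
ebx=M[40]=15
eax=(-6)-10=-16
edx=9+1=10
mov [40], esi → M[40]=1
esi=M[40]=1
halt.

19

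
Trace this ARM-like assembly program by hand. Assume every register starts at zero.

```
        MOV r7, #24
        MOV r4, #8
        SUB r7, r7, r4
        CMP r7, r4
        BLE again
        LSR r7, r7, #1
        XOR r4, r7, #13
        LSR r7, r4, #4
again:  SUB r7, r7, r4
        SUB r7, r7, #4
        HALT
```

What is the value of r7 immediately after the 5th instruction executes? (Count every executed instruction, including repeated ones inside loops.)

16

MOV r7, #24 → r7=24
MOV r4, #8 → r4=8
SUB r7, r7, r4 → r7=24-8=16
CMP r7, r4  (cmp 16,8)
BLE again: not taken
After step 5: r7 = 16.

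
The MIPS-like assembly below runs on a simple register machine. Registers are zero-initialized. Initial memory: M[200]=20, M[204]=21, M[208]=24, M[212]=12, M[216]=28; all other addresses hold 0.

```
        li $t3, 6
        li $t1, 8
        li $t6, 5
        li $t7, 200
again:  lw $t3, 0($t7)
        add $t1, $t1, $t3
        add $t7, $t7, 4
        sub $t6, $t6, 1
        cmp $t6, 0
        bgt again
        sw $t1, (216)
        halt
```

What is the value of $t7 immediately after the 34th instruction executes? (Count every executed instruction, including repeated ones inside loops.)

220

li $t3, 6 → $t3=6
li $t1, 8 → $t1=8
li $t6, 5 → $t6=5
li $t7, 200 → $t7=200
lw $t3, 0($t7) → $t3=M[200]=20
add $t1, $t1, $t3 → $t1=8+20=28
add $t7, $t7, 4 → $t7=200+4=204
sub $t6, $t6, 1 → $t6=5-1=4
cmp $t6, 0  (cmp 4,0)
bgt again: taken
lw $t3, 0($t7) → $t3=M[204]=21
add $t1, $t1, $t3 → $t1=28+21=49
add $t7, $t7, 4 → $t7=204+4=208
sub $t6, $t6, 1 → $t6=4-1=3
cmp $t6, 0  (cmp 3,0)
bgt again: taken
lw $t3, 0($t7) → $t3=M[208]=24
add $t1, $t1, $t3 → $t1=49+24=73
add $t7, $t7, 4 → $t7=208+4=212
sub $t6, $t6, 1 → $t6=3-1=2
cmp $t6, 0  (cmp 2,0)
bgt again: taken
lw $t3, 0($t7) → $t3=M[212]=12
add $t1, $t1, $t3 → $t1=73+12=85
add $t7, $t7, 4 → $t7=212+4=216
sub $t6, $t6, 1 → $t6=2-1=1
cmp $t6, 0  (cmp 1,0)
bgt again: taken
lw $t3, 0($t7) → $t3=M[216]=28
add $t1, $t1, $t3 → $t1=85+28=113
add $t7, $t7, 4 → $t7=216+4=220
sub $t6, $t6, 1 → $t6=1-1=0
cmp $t6, 0  (cmp 0,0)
bgt again: not taken
After step 34: $t7 = 220.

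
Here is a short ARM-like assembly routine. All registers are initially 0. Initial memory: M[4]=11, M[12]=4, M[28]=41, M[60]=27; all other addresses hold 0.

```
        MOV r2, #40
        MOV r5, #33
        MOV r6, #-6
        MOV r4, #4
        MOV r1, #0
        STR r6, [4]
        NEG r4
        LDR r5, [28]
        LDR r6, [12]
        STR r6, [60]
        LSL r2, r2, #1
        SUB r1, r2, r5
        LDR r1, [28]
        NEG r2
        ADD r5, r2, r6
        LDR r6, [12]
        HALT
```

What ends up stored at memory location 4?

-6

after MOV r2, #40: r2=40
after MOV r5, #33: r5=33
after MOV r6, #-6: r6=-6
after MOV r4, #4: r4=4
after MOV r1, #0: r1=0
STR r6, [4] → M[4]=-6
after NEG r4: r4=-(4)=-4
after LDR r5, [28]: r5=M[28]=41
after LDR r6, [12]: r6=M[12]=4
STR r6, [60] → M[60]=4
after LSL r2, r2, #1: r2=40<<1=80
after SUB r1, r2, r5: r1=80-41=39
after LDR r1, [28]: r1=M[28]=41
after NEG r2: r2=-(80)=-80
after ADD r5, r2, r6: r5=(-80)+4=-76
after LDR r6, [12]: r6=M[12]=4
halt.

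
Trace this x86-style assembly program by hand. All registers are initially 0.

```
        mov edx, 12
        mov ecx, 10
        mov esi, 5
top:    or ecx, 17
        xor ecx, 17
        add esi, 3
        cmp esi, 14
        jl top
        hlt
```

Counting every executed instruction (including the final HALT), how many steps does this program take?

19

after mov edx, 12: edx=12
after mov ecx, 10: ecx=10
after mov esi, 5: esi=5
after or ecx, 17: ecx=10|17=27
after xor ecx, 17: ecx=27^17=10
after add esi, 3: esi=5+3=8
cmp esi, 14  (cmp 8,14)
jl top: taken
after or ecx, 17: ecx=10|17=27
after xor ecx, 17: ecx=27^17=10
after add esi, 3: esi=8+3=11
cmp esi, 14  (cmp 11,14)
jl top: taken
after or ecx, 17: ecx=10|17=27
after xor ecx, 17: ecx=27^17=10
after add esi, 3: esi=11+3=14
cmp esi, 14  (cmp 14,14)
jl top: not taken
halt.
Total executed instructions: 19.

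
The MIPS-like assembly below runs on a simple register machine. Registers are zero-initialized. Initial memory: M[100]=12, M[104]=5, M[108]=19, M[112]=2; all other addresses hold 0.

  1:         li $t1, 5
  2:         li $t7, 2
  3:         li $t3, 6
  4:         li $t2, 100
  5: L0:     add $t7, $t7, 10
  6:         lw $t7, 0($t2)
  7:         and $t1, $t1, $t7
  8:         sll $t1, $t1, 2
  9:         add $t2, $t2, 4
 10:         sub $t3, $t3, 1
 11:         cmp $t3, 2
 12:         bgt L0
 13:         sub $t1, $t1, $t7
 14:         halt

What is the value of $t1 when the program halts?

$t1=5
$t7=2
$t3=6
$t2=100
$t7=2+10=12
$t7=M[100]=12
$t1=5&12=4
$t1=4<<2=16
$t2=100+4=104
$t3=6-1=5
cmp $t3, 2  (cmp 5,2)
bgt L0: taken
$t7=12+10=22
$t7=M[104]=5
$t1=16&5=0
$t1=0<<2=0
$t2=104+4=108
$t3=5-1=4
cmp $t3, 2  (cmp 4,2)
bgt L0: taken
$t7=5+10=15
$t7=M[108]=19
$t1=0&19=0
$t1=0<<2=0
$t2=108+4=112
$t3=4-1=3
cmp $t3, 2  (cmp 3,2)
bgt L0: taken
$t7=19+10=29
$t7=M[112]=2
$t1=0&2=0
$t1=0<<2=0
$t2=112+4=116
$t3=3-1=2
cmp $t3, 2  (cmp 2,2)
bgt L0: not taken
$t1=0-2=-2
halt.

-2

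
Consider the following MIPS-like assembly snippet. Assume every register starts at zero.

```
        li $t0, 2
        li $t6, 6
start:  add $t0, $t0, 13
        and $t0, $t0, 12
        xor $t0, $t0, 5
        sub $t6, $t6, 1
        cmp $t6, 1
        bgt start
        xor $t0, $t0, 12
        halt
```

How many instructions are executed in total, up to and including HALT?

after li $t0, 2: $t0=2
after li $t6, 6: $t6=6
after add $t0, $t0, 13: $t0=2+13=15
after and $t0, $t0, 12: $t0=15&12=12
after xor $t0, $t0, 5: $t0=12^5=9
after sub $t6, $t6, 1: $t6=6-1=5
cmp $t6, 1  (cmp 5,1)
bgt start: taken
after add $t0, $t0, 13: $t0=9+13=22
after and $t0, $t0, 12: $t0=22&12=4
after xor $t0, $t0, 5: $t0=4^5=1
after sub $t6, $t6, 1: $t6=5-1=4
cmp $t6, 1  (cmp 4,1)
bgt start: taken
after add $t0, $t0, 13: $t0=1+13=14
after and $t0, $t0, 12: $t0=14&12=12
after xor $t0, $t0, 5: $t0=12^5=9
after sub $t6, $t6, 1: $t6=4-1=3
cmp $t6, 1  (cmp 3,1)
bgt start: taken
after add $t0, $t0, 13: $t0=9+13=22
after and $t0, $t0, 12: $t0=22&12=4
after xor $t0, $t0, 5: $t0=4^5=1
after sub $t6, $t6, 1: $t6=3-1=2
cmp $t6, 1  (cmp 2,1)
bgt start: taken
after add $t0, $t0, 13: $t0=1+13=14
after and $t0, $t0, 12: $t0=14&12=12
after xor $t0, $t0, 5: $t0=12^5=9
after sub $t6, $t6, 1: $t6=2-1=1
cmp $t6, 1  (cmp 1,1)
bgt start: not taken
after xor $t0, $t0, 12: $t0=9^12=5
halt.
Total executed instructions: 34.

34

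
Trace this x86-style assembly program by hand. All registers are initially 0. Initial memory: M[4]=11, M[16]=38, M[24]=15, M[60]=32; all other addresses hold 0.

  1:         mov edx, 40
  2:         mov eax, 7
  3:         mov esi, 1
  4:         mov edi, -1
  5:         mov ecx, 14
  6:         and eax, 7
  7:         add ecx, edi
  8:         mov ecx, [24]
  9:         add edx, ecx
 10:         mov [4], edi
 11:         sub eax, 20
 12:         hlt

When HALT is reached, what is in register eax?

mov edx, 40 → edx=40
mov eax, 7 → eax=7
mov esi, 1 → esi=1
mov edi, -1 → edi=-1
mov ecx, 14 → ecx=14
and eax, 7 → eax=7&7=7
add ecx, edi → ecx=14+(-1)=13
mov ecx, [24] → ecx=M[24]=15
add edx, ecx → edx=40+15=55
mov [4], edi → M[4]=-1
sub eax, 20 → eax=7-20=-13
halt.

-13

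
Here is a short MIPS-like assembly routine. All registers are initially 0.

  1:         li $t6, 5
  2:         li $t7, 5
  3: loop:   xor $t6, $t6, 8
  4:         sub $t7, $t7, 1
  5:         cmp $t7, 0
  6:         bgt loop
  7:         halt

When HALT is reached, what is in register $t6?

13

after li $t6, 5: $t6=5
after li $t7, 5: $t7=5
after xor $t6, $t6, 8: $t6=5^8=13
after sub $t7, $t7, 1: $t7=5-1=4
cmp $t7, 0  (cmp 4,0)
bgt loop: taken
after xor $t6, $t6, 8: $t6=13^8=5
after sub $t7, $t7, 1: $t7=4-1=3
cmp $t7, 0  (cmp 3,0)
bgt loop: taken
after xor $t6, $t6, 8: $t6=5^8=13
after sub $t7, $t7, 1: $t7=3-1=2
cmp $t7, 0  (cmp 2,0)
bgt loop: taken
after xor $t6, $t6, 8: $t6=13^8=5
after sub $t7, $t7, 1: $t7=2-1=1
cmp $t7, 0  (cmp 1,0)
bgt loop: taken
after xor $t6, $t6, 8: $t6=5^8=13
after sub $t7, $t7, 1: $t7=1-1=0
cmp $t7, 0  (cmp 0,0)
bgt loop: not taken
halt.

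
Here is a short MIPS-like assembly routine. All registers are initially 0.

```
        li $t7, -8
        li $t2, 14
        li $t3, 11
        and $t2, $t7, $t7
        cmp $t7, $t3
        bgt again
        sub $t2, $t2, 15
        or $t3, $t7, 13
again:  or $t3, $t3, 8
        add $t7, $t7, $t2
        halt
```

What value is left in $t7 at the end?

li $t7, -8 → $t7=-8
li $t2, 14 → $t2=14
li $t3, 11 → $t3=11
and $t2, $t7, $t7 → $t2=(-8)&(-8)=-8
cmp $t7, $t3  (cmp -8,11)
bgt again: not taken
sub $t2, $t2, 15 → $t2=(-8)-15=-23
or $t3, $t7, 13 → $t3=(-8)|13=-3
or $t3, $t3, 8 → $t3=(-3)|8=-3
add $t7, $t7, $t2 → $t7=(-8)+(-23)=-31
halt.

-31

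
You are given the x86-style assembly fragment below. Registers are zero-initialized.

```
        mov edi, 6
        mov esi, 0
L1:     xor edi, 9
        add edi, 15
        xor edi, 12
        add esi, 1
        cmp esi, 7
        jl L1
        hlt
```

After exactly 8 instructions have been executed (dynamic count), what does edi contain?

mov edi, 6 → edi=6
mov esi, 0 → esi=0
xor edi, 9 → edi=6^9=15
add edi, 15 → edi=15+15=30
xor edi, 12 → edi=30^12=18
add esi, 1 → esi=0+1=1
cmp esi, 7  (cmp 1,7)
jl L1: taken
After step 8: edi = 18.

18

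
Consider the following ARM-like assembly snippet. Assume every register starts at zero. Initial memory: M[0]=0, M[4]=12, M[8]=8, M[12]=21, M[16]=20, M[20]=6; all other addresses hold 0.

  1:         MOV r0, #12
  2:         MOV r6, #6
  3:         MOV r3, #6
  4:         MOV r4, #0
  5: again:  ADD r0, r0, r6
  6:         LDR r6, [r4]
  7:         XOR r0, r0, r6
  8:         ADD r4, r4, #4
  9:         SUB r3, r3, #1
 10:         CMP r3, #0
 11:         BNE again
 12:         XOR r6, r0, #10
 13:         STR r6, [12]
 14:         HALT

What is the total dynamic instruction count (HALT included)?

49

after MOV r0, #12: r0=12
after MOV r6, #6: r6=6
after MOV r3, #6: r3=6
after MOV r4, #0: r4=0
after ADD r0, r0, r6: r0=12+6=18
after LDR r6, [r4]: r6=M[0]=0
after XOR r0, r0, r6: r0=18^0=18
after ADD r4, r4, #4: r4=0+4=4
after SUB r3, r3, #1: r3=6-1=5
CMP r3, #0  (cmp 5,0)
BNE again: taken
after ADD r0, r0, r6: r0=18+0=18
after LDR r6, [r4]: r6=M[4]=12
after XOR r0, r0, r6: r0=18^12=30
after ADD r4, r4, #4: r4=4+4=8
after SUB r3, r3, #1: r3=5-1=4
CMP r3, #0  (cmp 4,0)
BNE again: taken
after ADD r0, r0, r6: r0=30+12=42
after LDR r6, [r4]: r6=M[8]=8
after XOR r0, r0, r6: r0=42^8=34
after ADD r4, r4, #4: r4=8+4=12
after SUB r3, r3, #1: r3=4-1=3
CMP r3, #0  (cmp 3,0)
BNE again: taken
after ADD r0, r0, r6: r0=34+8=42
after LDR r6, [r4]: r6=M[12]=21
after XOR r0, r0, r6: r0=42^21=63
after ADD r4, r4, #4: r4=12+4=16
after SUB r3, r3, #1: r3=3-1=2
CMP r3, #0  (cmp 2,0)
BNE again: taken
after ADD r0, r0, r6: r0=63+21=84
after LDR r6, [r4]: r6=M[16]=20
after XOR r0, r0, r6: r0=84^20=64
after ADD r4, r4, #4: r4=16+4=20
after SUB r3, r3, #1: r3=2-1=1
CMP r3, #0  (cmp 1,0)
BNE again: taken
after ADD r0, r0, r6: r0=64+20=84
after LDR r6, [r4]: r6=M[20]=6
after XOR r0, r0, r6: r0=84^6=82
after ADD r4, r4, #4: r4=20+4=24
after SUB r3, r3, #1: r3=1-1=0
CMP r3, #0  (cmp 0,0)
BNE again: not taken
after XOR r6, r0, #10: r6=82^10=88
STR r6, [12] → M[12]=88
halt.
Total executed instructions: 49.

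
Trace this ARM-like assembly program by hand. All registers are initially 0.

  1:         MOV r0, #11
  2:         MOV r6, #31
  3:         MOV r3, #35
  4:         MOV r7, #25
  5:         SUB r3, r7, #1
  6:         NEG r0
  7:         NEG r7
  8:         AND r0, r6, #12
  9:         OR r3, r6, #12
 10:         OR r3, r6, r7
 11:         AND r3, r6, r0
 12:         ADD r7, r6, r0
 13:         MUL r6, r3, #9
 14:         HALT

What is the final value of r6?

108

after MOV r0, #11: r0=11
after MOV r6, #31: r6=31
after MOV r3, #35: r3=35
after MOV r7, #25: r7=25
after SUB r3, r7, #1: r3=25-1=24
after NEG r0: r0=-(11)=-11
after NEG r7: r7=-(25)=-25
after AND r0, r6, #12: r0=31&12=12
after OR r3, r6, #12: r3=31|12=31
after OR r3, r6, r7: r3=31|(-25)=-1
after AND r3, r6, r0: r3=31&12=12
after ADD r7, r6, r0: r7=31+12=43
after MUL r6, r3, #9: r6=12*9=108
halt.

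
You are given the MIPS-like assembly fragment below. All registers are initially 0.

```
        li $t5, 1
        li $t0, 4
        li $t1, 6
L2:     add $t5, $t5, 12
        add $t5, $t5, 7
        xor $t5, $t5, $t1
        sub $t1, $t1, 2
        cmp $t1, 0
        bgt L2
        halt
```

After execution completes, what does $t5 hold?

54

li $t5, 1 → $t5=1
li $t0, 4 → $t0=4
li $t1, 6 → $t1=6
add $t5, $t5, 12 → $t5=1+12=13
add $t5, $t5, 7 → $t5=13+7=20
xor $t5, $t5, $t1 → $t5=20^6=18
sub $t1, $t1, 2 → $t1=6-2=4
cmp $t1, 0  (cmp 4,0)
bgt L2: taken
add $t5, $t5, 12 → $t5=18+12=30
add $t5, $t5, 7 → $t5=30+7=37
xor $t5, $t5, $t1 → $t5=37^4=33
sub $t1, $t1, 2 → $t1=4-2=2
cmp $t1, 0  (cmp 2,0)
bgt L2: taken
add $t5, $t5, 12 → $t5=33+12=45
add $t5, $t5, 7 → $t5=45+7=52
xor $t5, $t5, $t1 → $t5=52^2=54
sub $t1, $t1, 2 → $t1=2-2=0
cmp $t1, 0  (cmp 0,0)
bgt L2: not taken
halt.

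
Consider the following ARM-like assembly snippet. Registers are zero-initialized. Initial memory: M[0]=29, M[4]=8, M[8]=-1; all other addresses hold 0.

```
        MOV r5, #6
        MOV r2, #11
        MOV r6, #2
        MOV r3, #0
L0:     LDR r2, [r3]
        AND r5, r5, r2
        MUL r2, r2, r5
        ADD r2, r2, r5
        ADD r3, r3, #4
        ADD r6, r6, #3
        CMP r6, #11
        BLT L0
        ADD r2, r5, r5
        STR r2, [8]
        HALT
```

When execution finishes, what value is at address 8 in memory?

MOV r5, #6 → r5=6
MOV r2, #11 → r2=11
MOV r6, #2 → r6=2
MOV r3, #0 → r3=0
LDR r2, [r3] → r2=M[0]=29
AND r5, r5, r2 → r5=6&29=4
MUL r2, r2, r5 → r2=29*4=116
ADD r2, r2, r5 → r2=116+4=120
ADD r3, r3, #4 → r3=0+4=4
ADD r6, r6, #3 → r6=2+3=5
CMP r6, #11  (cmp 5,11)
BLT L0: taken
LDR r2, [r3] → r2=M[4]=8
AND r5, r5, r2 → r5=4&8=0
MUL r2, r2, r5 → r2=8*0=0
ADD r2, r2, r5 → r2=0+0=0
ADD r3, r3, #4 → r3=4+4=8
ADD r6, r6, #3 → r6=5+3=8
CMP r6, #11  (cmp 8,11)
BLT L0: taken
LDR r2, [r3] → r2=M[8]=-1
AND r5, r5, r2 → r5=0&(-1)=0
MUL r2, r2, r5 → r2=(-1)*0=0
ADD r2, r2, r5 → r2=0+0=0
ADD r3, r3, #4 → r3=8+4=12
ADD r6, r6, #3 → r6=8+3=11
CMP r6, #11  (cmp 11,11)
BLT L0: not taken
ADD r2, r5, r5 → r2=0+0=0
STR r2, [8] → M[8]=0
halt.

0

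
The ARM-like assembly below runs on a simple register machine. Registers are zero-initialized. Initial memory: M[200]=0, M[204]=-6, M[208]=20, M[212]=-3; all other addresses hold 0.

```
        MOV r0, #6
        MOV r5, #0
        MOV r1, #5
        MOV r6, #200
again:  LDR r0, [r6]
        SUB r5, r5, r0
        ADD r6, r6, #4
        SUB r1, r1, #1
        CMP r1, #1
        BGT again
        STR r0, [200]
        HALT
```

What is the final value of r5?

MOV r0, #6 → r0=6
MOV r5, #0 → r5=0
MOV r1, #5 → r1=5
MOV r6, #200 → r6=200
LDR r0, [r6] → r0=M[200]=0
SUB r5, r5, r0 → r5=0-0=0
ADD r6, r6, #4 → r6=200+4=204
SUB r1, r1, #1 → r1=5-1=4
CMP r1, #1  (cmp 4,1)
BGT again: taken
LDR r0, [r6] → r0=M[204]=-6
SUB r5, r5, r0 → r5=0-(-6)=6
ADD r6, r6, #4 → r6=204+4=208
SUB r1, r1, #1 → r1=4-1=3
CMP r1, #1  (cmp 3,1)
BGT again: taken
LDR r0, [r6] → r0=M[208]=20
SUB r5, r5, r0 → r5=6-20=-14
ADD r6, r6, #4 → r6=208+4=212
SUB r1, r1, #1 → r1=3-1=2
CMP r1, #1  (cmp 2,1)
BGT again: taken
LDR r0, [r6] → r0=M[212]=-3
SUB r5, r5, r0 → r5=(-14)-(-3)=-11
ADD r6, r6, #4 → r6=212+4=216
SUB r1, r1, #1 → r1=2-1=1
CMP r1, #1  (cmp 1,1)
BGT again: not taken
STR r0, [200] → M[200]=-3
halt.

-11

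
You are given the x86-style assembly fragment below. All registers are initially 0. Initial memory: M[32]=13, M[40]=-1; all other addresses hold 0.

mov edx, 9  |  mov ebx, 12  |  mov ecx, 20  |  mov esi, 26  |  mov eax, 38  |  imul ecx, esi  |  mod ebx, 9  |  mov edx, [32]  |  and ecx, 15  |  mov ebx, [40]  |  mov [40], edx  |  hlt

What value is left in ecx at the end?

after mov edx, 9: edx=9
after mov ebx, 12: ebx=12
after mov ecx, 20: ecx=20
after mov esi, 26: esi=26
after mov eax, 38: eax=38
after imul ecx, esi: ecx=20*26=520
after mod ebx, 9: ebx=12%9=3
after mov edx, [32]: edx=M[32]=13
after and ecx, 15: ecx=520&15=8
after mov ebx, [40]: ebx=M[40]=-1
mov [40], edx → M[40]=13
halt.

8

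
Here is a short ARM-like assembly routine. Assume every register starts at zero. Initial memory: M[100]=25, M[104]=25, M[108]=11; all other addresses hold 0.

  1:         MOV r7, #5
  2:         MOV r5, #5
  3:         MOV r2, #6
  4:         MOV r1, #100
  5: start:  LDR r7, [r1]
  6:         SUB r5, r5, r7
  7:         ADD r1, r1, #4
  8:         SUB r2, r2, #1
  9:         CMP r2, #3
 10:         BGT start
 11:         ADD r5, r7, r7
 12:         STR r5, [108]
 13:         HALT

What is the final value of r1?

MOV r7, #5 → r7=5
MOV r5, #5 → r5=5
MOV r2, #6 → r2=6
MOV r1, #100 → r1=100
LDR r7, [r1] → r7=M[100]=25
SUB r5, r5, r7 → r5=5-25=-20
ADD r1, r1, #4 → r1=100+4=104
SUB r2, r2, #1 → r2=6-1=5
CMP r2, #3  (cmp 5,3)
BGT start: taken
LDR r7, [r1] → r7=M[104]=25
SUB r5, r5, r7 → r5=(-20)-25=-45
ADD r1, r1, #4 → r1=104+4=108
SUB r2, r2, #1 → r2=5-1=4
CMP r2, #3  (cmp 4,3)
BGT start: taken
LDR r7, [r1] → r7=M[108]=11
SUB r5, r5, r7 → r5=(-45)-11=-56
ADD r1, r1, #4 → r1=108+4=112
SUB r2, r2, #1 → r2=4-1=3
CMP r2, #3  (cmp 3,3)
BGT start: not taken
ADD r5, r7, r7 → r5=11+11=22
STR r5, [108] → M[108]=22
halt.

112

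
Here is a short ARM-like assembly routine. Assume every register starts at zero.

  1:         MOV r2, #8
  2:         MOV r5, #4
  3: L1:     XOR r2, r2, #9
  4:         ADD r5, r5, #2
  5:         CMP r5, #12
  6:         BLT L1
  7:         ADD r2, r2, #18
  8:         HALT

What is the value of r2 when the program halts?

r2=8
r5=4
r2=8^9=1
r5=4+2=6
CMP r5, #12  (cmp 6,12)
BLT L1: taken
r2=1^9=8
r5=6+2=8
CMP r5, #12  (cmp 8,12)
BLT L1: taken
r2=8^9=1
r5=8+2=10
CMP r5, #12  (cmp 10,12)
BLT L1: taken
r2=1^9=8
r5=10+2=12
CMP r5, #12  (cmp 12,12)
BLT L1: not taken
r2=8+18=26
halt.

26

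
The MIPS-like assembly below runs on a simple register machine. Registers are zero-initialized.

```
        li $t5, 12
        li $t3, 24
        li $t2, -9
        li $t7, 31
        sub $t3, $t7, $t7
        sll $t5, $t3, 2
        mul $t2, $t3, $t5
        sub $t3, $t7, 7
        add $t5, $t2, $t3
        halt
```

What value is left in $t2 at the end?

li $t5, 12 → $t5=12
li $t3, 24 → $t3=24
li $t2, -9 → $t2=-9
li $t7, 31 → $t7=31
sub $t3, $t7, $t7 → $t3=31-31=0
sll $t5, $t3, 2 → $t5=0<<2=0
mul $t2, $t3, $t5 → $t2=0*0=0
sub $t3, $t7, 7 → $t3=31-7=24
add $t5, $t2, $t3 → $t5=0+24=24
halt.

0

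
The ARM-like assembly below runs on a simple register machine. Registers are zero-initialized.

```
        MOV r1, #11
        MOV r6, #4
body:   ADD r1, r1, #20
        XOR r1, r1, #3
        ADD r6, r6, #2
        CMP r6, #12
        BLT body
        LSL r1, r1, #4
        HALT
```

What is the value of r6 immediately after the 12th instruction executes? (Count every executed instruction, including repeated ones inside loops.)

r1=11
r6=4
r1=11+20=31
r1=31^3=28
r6=4+2=6
CMP r6, #12  (cmp 6,12)
BLT body: taken
r1=28+20=48
r1=48^3=51
r6=6+2=8
CMP r6, #12  (cmp 8,12)
BLT body: taken
After step 12: r6 = 8.

8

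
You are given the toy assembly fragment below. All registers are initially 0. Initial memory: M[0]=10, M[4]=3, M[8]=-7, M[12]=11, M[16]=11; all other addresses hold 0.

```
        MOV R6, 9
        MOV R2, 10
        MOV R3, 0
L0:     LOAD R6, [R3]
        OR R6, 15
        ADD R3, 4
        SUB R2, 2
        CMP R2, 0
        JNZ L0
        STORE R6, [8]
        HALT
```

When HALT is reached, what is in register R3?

20

MOV R6, 9 → R6=9
MOV R2, 10 → R2=10
MOV R3, 0 → R3=0
LOAD R6, [R3] → R6=M[0]=10
OR R6, 15 → R6=10|15=15
ADD R3, 4 → R3=0+4=4
SUB R2, 2 → R2=10-2=8
CMP R2, 0  (cmp 8,0)
JNZ L0: taken
LOAD R6, [R3] → R6=M[4]=3
OR R6, 15 → R6=3|15=15
ADD R3, 4 → R3=4+4=8
SUB R2, 2 → R2=8-2=6
CMP R2, 0  (cmp 6,0)
JNZ L0: taken
LOAD R6, [R3] → R6=M[8]=-7
OR R6, 15 → R6=(-7)|15=-1
ADD R3, 4 → R3=8+4=12
SUB R2, 2 → R2=6-2=4
CMP R2, 0  (cmp 4,0)
JNZ L0: taken
LOAD R6, [R3] → R6=M[12]=11
OR R6, 15 → R6=11|15=15
ADD R3, 4 → R3=12+4=16
SUB R2, 2 → R2=4-2=2
CMP R2, 0  (cmp 2,0)
JNZ L0: taken
LOAD R6, [R3] → R6=M[16]=11
OR R6, 15 → R6=11|15=15
ADD R3, 4 → R3=16+4=20
SUB R2, 2 → R2=2-2=0
CMP R2, 0  (cmp 0,0)
JNZ L0: not taken
STORE R6, [8] → M[8]=15
halt.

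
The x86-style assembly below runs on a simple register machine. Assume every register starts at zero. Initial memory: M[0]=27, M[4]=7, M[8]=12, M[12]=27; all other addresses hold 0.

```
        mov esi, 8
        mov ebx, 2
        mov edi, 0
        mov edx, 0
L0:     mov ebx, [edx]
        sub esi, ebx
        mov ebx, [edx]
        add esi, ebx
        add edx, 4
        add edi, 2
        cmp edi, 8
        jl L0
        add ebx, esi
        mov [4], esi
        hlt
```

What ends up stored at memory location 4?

8

esi=8
ebx=2
edi=0
edx=0
ebx=M[0]=27
esi=8-27=-19
ebx=M[0]=27
esi=(-19)+27=8
edx=0+4=4
edi=0+2=2
cmp edi, 8  (cmp 2,8)
jl L0: taken
ebx=M[4]=7
esi=8-7=1
ebx=M[4]=7
esi=1+7=8
edx=4+4=8
edi=2+2=4
cmp edi, 8  (cmp 4,8)
jl L0: taken
ebx=M[8]=12
esi=8-12=-4
ebx=M[8]=12
esi=(-4)+12=8
edx=8+4=12
edi=4+2=6
cmp edi, 8  (cmp 6,8)
jl L0: taken
ebx=M[12]=27
esi=8-27=-19
ebx=M[12]=27
esi=(-19)+27=8
edx=12+4=16
edi=6+2=8
cmp edi, 8  (cmp 8,8)
jl L0: not taken
ebx=27+8=35
mov [4], esi → M[4]=8
halt.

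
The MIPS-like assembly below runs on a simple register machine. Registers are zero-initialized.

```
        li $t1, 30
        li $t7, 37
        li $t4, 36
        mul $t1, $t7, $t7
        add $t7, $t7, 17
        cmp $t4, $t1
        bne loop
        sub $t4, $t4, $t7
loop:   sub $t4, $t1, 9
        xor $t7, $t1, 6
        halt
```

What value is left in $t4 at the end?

li $t1, 30 → $t1=30
li $t7, 37 → $t7=37
li $t4, 36 → $t4=36
mul $t1, $t7, $t7 → $t1=37*37=1369
add $t7, $t7, 17 → $t7=37+17=54
cmp $t4, $t1  (cmp 36,1369)
bne loop: taken
sub $t4, $t1, 9 → $t4=1369-9=1360
xor $t7, $t1, 6 → $t7=1369^6=1375
halt.

1360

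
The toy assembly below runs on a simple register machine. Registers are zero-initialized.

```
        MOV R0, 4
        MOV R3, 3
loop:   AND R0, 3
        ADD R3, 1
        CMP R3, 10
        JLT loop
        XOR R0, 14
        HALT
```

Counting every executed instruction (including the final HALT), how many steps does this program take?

32

R0=4
R3=3
R0=4&3=0
R3=3+1=4
CMP R3, 10  (cmp 4,10)
JLT loop: taken
R0=0&3=0
R3=4+1=5
CMP R3, 10  (cmp 5,10)
JLT loop: taken
R0=0&3=0
R3=5+1=6
CMP R3, 10  (cmp 6,10)
JLT loop: taken
R0=0&3=0
R3=6+1=7
CMP R3, 10  (cmp 7,10)
JLT loop: taken
R0=0&3=0
R3=7+1=8
CMP R3, 10  (cmp 8,10)
JLT loop: taken
R0=0&3=0
R3=8+1=9
CMP R3, 10  (cmp 9,10)
JLT loop: taken
R0=0&3=0
R3=9+1=10
CMP R3, 10  (cmp 10,10)
JLT loop: not taken
R0=0^14=14
halt.
Total executed instructions: 32.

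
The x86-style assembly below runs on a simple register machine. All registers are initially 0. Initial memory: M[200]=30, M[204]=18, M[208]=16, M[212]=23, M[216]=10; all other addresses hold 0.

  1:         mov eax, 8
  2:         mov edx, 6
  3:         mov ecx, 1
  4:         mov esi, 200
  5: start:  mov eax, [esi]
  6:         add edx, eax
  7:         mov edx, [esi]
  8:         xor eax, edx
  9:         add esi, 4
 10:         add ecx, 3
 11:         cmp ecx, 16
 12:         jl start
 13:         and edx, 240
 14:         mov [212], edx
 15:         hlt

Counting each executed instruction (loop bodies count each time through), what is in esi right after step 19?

eax=8
edx=6
ecx=1
esi=200
eax=M[200]=30
edx=6+30=36
edx=M[200]=30
eax=30^30=0
esi=200+4=204
ecx=1+3=4
cmp ecx, 16  (cmp 4,16)
jl start: taken
eax=M[204]=18
edx=30+18=48
edx=M[204]=18
eax=18^18=0
esi=204+4=208
ecx=4+3=7
cmp ecx, 16  (cmp 7,16)
After step 19: esi = 208.

208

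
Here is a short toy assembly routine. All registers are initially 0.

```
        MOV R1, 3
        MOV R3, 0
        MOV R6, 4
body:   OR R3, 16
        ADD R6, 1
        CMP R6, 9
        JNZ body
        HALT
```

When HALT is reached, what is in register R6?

9

R1=3
R3=0
R6=4
R3=0|16=16
R6=4+1=5
CMP R6, 9  (cmp 5,9)
JNZ body: taken
R3=16|16=16
R6=5+1=6
CMP R6, 9  (cmp 6,9)
JNZ body: taken
R3=16|16=16
R6=6+1=7
CMP R6, 9  (cmp 7,9)
JNZ body: taken
R3=16|16=16
R6=7+1=8
CMP R6, 9  (cmp 8,9)
JNZ body: taken
R3=16|16=16
R6=8+1=9
CMP R6, 9  (cmp 9,9)
JNZ body: not taken
halt.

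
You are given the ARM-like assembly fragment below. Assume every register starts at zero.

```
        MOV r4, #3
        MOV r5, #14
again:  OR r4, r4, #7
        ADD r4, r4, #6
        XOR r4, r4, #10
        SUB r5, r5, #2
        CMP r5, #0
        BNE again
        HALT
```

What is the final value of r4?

7

r4=3
r5=14
r4=3|7=7
r4=7+6=13
r4=13^10=7
r5=14-2=12
CMP r5, #0  (cmp 12,0)
BNE again: taken
r4=7|7=7
r4=7+6=13
r4=13^10=7
r5=12-2=10
CMP r5, #0  (cmp 10,0)
BNE again: taken
r4=7|7=7
r4=7+6=13
r4=13^10=7
r5=10-2=8
CMP r5, #0  (cmp 8,0)
BNE again: taken
r4=7|7=7
r4=7+6=13
r4=13^10=7
r5=8-2=6
CMP r5, #0  (cmp 6,0)
BNE again: taken
r4=7|7=7
r4=7+6=13
r4=13^10=7
r5=6-2=4
CMP r5, #0  (cmp 4,0)
BNE again: taken
r4=7|7=7
r4=7+6=13
r4=13^10=7
r5=4-2=2
CMP r5, #0  (cmp 2,0)
BNE again: taken
r4=7|7=7
r4=7+6=13
r4=13^10=7
r5=2-2=0
CMP r5, #0  (cmp 0,0)
BNE again: not taken
halt.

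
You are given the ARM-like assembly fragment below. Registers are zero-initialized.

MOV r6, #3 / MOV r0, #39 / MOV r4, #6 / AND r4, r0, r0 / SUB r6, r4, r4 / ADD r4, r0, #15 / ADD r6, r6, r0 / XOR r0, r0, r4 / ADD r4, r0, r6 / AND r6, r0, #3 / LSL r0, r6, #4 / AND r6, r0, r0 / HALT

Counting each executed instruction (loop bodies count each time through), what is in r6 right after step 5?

MOV r6, #3 → r6=3
MOV r0, #39 → r0=39
MOV r4, #6 → r4=6
AND r4, r0, r0 → r4=39&39=39
SUB r6, r4, r4 → r6=39-39=0
After step 5: r6 = 0.

0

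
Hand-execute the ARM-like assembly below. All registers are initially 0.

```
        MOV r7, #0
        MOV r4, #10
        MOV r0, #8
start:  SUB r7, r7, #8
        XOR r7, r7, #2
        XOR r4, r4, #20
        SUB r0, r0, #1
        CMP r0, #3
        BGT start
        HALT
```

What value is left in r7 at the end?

-38

MOV r7, #0 → r7=0
MOV r4, #10 → r4=10
MOV r0, #8 → r0=8
SUB r7, r7, #8 → r7=0-8=-8
XOR r7, r7, #2 → r7=(-8)^2=-6
XOR r4, r4, #20 → r4=10^20=30
SUB r0, r0, #1 → r0=8-1=7
CMP r0, #3  (cmp 7,3)
BGT start: taken
SUB r7, r7, #8 → r7=(-6)-8=-14
XOR r7, r7, #2 → r7=(-14)^2=-16
XOR r4, r4, #20 → r4=30^20=10
SUB r0, r0, #1 → r0=7-1=6
CMP r0, #3  (cmp 6,3)
BGT start: taken
SUB r7, r7, #8 → r7=(-16)-8=-24
XOR r7, r7, #2 → r7=(-24)^2=-22
XOR r4, r4, #20 → r4=10^20=30
SUB r0, r0, #1 → r0=6-1=5
CMP r0, #3  (cmp 5,3)
BGT start: taken
SUB r7, r7, #8 → r7=(-22)-8=-30
XOR r7, r7, #2 → r7=(-30)^2=-32
XOR r4, r4, #20 → r4=30^20=10
SUB r0, r0, #1 → r0=5-1=4
CMP r0, #3  (cmp 4,3)
BGT start: taken
SUB r7, r7, #8 → r7=(-32)-8=-40
XOR r7, r7, #2 → r7=(-40)^2=-38
XOR r4, r4, #20 → r4=10^20=30
SUB r0, r0, #1 → r0=4-1=3
CMP r0, #3  (cmp 3,3)
BGT start: not taken
halt.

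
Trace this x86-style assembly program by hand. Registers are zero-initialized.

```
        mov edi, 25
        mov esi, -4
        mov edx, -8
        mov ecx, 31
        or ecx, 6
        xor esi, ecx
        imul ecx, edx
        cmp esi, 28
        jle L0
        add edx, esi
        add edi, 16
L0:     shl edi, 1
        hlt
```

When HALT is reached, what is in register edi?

edi=25
esi=-4
edx=-8
ecx=31
ecx=31|6=31
esi=(-4)^31=-29
ecx=31*(-8)=-248
cmp esi, 28  (cmp -29,28)
jle L0: taken
edi=25<<1=50
halt.

50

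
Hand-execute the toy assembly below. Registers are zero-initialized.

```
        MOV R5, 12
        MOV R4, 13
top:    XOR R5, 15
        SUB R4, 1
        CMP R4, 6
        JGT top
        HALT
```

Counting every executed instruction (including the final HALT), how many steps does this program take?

31

after MOV R5, 12: R5=12
after MOV R4, 13: R4=13
after XOR R5, 15: R5=12^15=3
after SUB R4, 1: R4=13-1=12
CMP R4, 6  (cmp 12,6)
JGT top: taken
after XOR R5, 15: R5=3^15=12
after SUB R4, 1: R4=12-1=11
CMP R4, 6  (cmp 11,6)
JGT top: taken
after XOR R5, 15: R5=12^15=3
after SUB R4, 1: R4=11-1=10
CMP R4, 6  (cmp 10,6)
JGT top: taken
after XOR R5, 15: R5=3^15=12
after SUB R4, 1: R4=10-1=9
CMP R4, 6  (cmp 9,6)
JGT top: taken
after XOR R5, 15: R5=12^15=3
after SUB R4, 1: R4=9-1=8
CMP R4, 6  (cmp 8,6)
JGT top: taken
after XOR R5, 15: R5=3^15=12
after SUB R4, 1: R4=8-1=7
CMP R4, 6  (cmp 7,6)
JGT top: taken
after XOR R5, 15: R5=12^15=3
after SUB R4, 1: R4=7-1=6
CMP R4, 6  (cmp 6,6)
JGT top: not taken
halt.
Total executed instructions: 31.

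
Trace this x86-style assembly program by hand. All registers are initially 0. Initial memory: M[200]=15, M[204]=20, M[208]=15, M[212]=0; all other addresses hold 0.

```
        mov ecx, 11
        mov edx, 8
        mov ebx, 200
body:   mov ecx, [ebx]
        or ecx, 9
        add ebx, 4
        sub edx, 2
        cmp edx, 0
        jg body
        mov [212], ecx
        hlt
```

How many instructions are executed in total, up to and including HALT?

29

ecx=11
edx=8
ebx=200
ecx=M[200]=15
ecx=15|9=15
ebx=200+4=204
edx=8-2=6
cmp edx, 0  (cmp 6,0)
jg body: taken
ecx=M[204]=20
ecx=20|9=29
ebx=204+4=208
edx=6-2=4
cmp edx, 0  (cmp 4,0)
jg body: taken
ecx=M[208]=15
ecx=15|9=15
ebx=208+4=212
edx=4-2=2
cmp edx, 0  (cmp 2,0)
jg body: taken
ecx=M[212]=0
ecx=0|9=9
ebx=212+4=216
edx=2-2=0
cmp edx, 0  (cmp 0,0)
jg body: not taken
mov [212], ecx → M[212]=9
halt.
Total executed instructions: 29.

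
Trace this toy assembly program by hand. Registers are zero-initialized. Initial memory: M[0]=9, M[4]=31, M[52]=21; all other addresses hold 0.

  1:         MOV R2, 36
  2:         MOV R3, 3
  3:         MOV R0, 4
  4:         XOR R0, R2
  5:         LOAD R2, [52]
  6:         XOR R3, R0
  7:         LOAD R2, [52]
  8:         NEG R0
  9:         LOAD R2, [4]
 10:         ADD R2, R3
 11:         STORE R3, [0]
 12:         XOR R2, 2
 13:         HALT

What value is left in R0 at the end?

R2=36
R3=3
R0=4
R0=4^36=32
R2=M[52]=21
R3=3^32=35
R2=M[52]=21
R0=-(32)=-32
R2=M[4]=31
R2=31+35=66
STORE R3, [0] → M[0]=35
R2=66^2=64
halt.

-32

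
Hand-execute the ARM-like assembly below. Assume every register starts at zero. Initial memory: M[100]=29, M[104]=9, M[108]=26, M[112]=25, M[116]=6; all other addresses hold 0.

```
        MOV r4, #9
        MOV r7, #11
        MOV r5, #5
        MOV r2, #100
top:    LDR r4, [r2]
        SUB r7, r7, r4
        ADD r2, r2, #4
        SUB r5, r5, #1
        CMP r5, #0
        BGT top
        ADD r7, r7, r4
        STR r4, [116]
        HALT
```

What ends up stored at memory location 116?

after MOV r4, #9: r4=9
after MOV r7, #11: r7=11
after MOV r5, #5: r5=5
after MOV r2, #100: r2=100
after LDR r4, [r2]: r4=M[100]=29
after SUB r7, r7, r4: r7=11-29=-18
after ADD r2, r2, #4: r2=100+4=104
after SUB r5, r5, #1: r5=5-1=4
CMP r5, #0  (cmp 4,0)
BGT top: taken
after LDR r4, [r2]: r4=M[104]=9
after SUB r7, r7, r4: r7=(-18)-9=-27
after ADD r2, r2, #4: r2=104+4=108
after SUB r5, r5, #1: r5=4-1=3
CMP r5, #0  (cmp 3,0)
BGT top: taken
after LDR r4, [r2]: r4=M[108]=26
after SUB r7, r7, r4: r7=(-27)-26=-53
after ADD r2, r2, #4: r2=108+4=112
after SUB r5, r5, #1: r5=3-1=2
CMP r5, #0  (cmp 2,0)
BGT top: taken
after LDR r4, [r2]: r4=M[112]=25
after SUB r7, r7, r4: r7=(-53)-25=-78
after ADD r2, r2, #4: r2=112+4=116
after SUB r5, r5, #1: r5=2-1=1
CMP r5, #0  (cmp 1,0)
BGT top: taken
after LDR r4, [r2]: r4=M[116]=6
after SUB r7, r7, r4: r7=(-78)-6=-84
after ADD r2, r2, #4: r2=116+4=120
after SUB r5, r5, #1: r5=1-1=0
CMP r5, #0  (cmp 0,0)
BGT top: not taken
after ADD r7, r7, r4: r7=(-84)+6=-78
STR r4, [116] → M[116]=6
halt.

6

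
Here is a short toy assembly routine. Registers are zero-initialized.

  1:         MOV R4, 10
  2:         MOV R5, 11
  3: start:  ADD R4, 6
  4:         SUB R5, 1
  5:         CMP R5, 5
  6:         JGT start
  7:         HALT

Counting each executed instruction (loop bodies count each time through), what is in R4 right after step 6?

16

after MOV R4, 10: R4=10
after MOV R5, 11: R5=11
after ADD R4, 6: R4=10+6=16
after SUB R5, 1: R5=11-1=10
CMP R5, 5  (cmp 10,5)
JGT start: taken
After step 6: R4 = 16.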